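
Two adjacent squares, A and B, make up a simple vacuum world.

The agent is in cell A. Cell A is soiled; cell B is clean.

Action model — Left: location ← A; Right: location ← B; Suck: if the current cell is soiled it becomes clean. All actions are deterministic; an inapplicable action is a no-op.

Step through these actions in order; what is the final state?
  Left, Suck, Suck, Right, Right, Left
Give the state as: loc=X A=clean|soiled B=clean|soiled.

step 1/6 (Left): loc=A A=soiled B=clean
step 2/6 (Suck): loc=A A=clean B=clean
step 3/6 (Suck): loc=A A=clean B=clean
step 4/6 (Right): loc=B A=clean B=clean
step 5/6 (Right): loc=B A=clean B=clean
step 6/6 (Left): loc=A A=clean B=clean

loc=A A=clean B=clean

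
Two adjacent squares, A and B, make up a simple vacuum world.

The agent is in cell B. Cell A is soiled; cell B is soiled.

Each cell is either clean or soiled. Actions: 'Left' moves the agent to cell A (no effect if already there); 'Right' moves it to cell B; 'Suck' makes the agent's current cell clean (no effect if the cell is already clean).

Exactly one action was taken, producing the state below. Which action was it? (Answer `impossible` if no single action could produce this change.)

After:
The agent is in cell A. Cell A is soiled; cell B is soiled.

try  Left: loc=A A=soiled B=soiled  ← match
try Right: loc=B A=soiled B=soiled
try  Suck: loc=B A=soiled B=clean

Left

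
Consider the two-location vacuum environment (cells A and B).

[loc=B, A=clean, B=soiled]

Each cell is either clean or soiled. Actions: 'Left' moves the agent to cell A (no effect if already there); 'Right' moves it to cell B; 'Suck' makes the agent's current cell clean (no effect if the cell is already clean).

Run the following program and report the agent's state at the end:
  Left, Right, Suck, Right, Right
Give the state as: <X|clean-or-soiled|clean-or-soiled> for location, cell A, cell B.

<B|clean|clean>

Left (#1): <A|clean|soiled>
Right (#2): <B|clean|soiled>
Suck (#3): <B|clean|clean>
Right (#4): <B|clean|clean>
Right (#5): <B|clean|clean>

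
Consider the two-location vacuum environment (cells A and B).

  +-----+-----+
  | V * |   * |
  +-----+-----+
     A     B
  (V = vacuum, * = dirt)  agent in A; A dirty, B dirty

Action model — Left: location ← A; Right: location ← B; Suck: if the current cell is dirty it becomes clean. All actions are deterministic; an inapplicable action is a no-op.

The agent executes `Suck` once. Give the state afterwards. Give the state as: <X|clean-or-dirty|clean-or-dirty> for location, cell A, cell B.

<A|clean|dirty>

start: <A|dirty|dirty>
step 1/1 (Suck): <A|clean|dirty>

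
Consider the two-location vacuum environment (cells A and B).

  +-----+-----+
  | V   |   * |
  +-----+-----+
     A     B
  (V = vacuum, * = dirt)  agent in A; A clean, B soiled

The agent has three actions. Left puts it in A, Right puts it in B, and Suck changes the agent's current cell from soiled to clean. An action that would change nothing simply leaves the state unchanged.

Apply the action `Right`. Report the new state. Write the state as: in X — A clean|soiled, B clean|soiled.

start: in A — A clean, B soiled
step 1/1 (Right): in B — A clean, B soiled

in B — A clean, B soiled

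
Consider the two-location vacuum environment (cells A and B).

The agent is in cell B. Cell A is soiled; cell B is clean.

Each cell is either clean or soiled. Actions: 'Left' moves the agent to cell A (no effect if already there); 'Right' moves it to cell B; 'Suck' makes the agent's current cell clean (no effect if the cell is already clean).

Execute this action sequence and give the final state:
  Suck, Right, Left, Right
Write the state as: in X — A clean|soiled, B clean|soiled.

in B — A soiled, B clean

[1] after Suck: in B — A soiled, B clean
[2] after Right: in B — A soiled, B clean
[3] after Left: in A — A soiled, B clean
[4] after Right: in B — A soiled, B clean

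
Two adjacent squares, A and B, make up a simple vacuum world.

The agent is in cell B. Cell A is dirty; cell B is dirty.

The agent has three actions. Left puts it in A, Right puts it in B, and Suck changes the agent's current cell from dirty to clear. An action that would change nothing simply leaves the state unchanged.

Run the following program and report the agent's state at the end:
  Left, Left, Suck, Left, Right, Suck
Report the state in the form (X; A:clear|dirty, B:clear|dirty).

Left (#1): (A; A:dirty, B:dirty)
Left (#2): (A; A:dirty, B:dirty)
Suck (#3): (A; A:clear, B:dirty)
Left (#4): (A; A:clear, B:dirty)
Right (#5): (B; A:clear, B:dirty)
Suck (#6): (B; A:clear, B:clear)

(B; A:clear, B:clear)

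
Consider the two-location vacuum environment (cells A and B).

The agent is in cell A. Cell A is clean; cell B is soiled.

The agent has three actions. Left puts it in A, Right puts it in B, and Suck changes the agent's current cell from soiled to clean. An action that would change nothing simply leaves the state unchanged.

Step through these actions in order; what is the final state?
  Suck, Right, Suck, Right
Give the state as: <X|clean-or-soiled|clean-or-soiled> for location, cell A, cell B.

<B|clean|clean>

step 1/4 (Suck): <A|clean|soiled>
step 2/4 (Right): <B|clean|soiled>
step 3/4 (Suck): <B|clean|clean>
step 4/4 (Right): <B|clean|clean>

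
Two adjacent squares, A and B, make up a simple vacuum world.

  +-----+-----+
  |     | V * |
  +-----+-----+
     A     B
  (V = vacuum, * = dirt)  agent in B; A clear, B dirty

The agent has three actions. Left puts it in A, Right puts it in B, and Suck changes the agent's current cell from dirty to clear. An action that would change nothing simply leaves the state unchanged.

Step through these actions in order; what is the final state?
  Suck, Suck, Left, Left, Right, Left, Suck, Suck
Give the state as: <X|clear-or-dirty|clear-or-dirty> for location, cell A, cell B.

[1] after Suck: <B|clear|clear>
[2] after Suck: <B|clear|clear>
[3] after Left: <A|clear|clear>
[4] after Left: <A|clear|clear>
[5] after Right: <B|clear|clear>
[6] after Left: <A|clear|clear>
[7] after Suck: <A|clear|clear>
[8] after Suck: <A|clear|clear>

<A|clear|clear>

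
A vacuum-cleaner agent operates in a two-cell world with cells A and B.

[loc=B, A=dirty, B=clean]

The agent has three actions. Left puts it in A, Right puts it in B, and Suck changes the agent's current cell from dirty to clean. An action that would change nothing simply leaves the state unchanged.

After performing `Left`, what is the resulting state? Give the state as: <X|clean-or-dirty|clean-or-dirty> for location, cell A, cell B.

<A|dirty|clean>

start: <B|dirty|clean>
[1] after Left: <A|dirty|clean>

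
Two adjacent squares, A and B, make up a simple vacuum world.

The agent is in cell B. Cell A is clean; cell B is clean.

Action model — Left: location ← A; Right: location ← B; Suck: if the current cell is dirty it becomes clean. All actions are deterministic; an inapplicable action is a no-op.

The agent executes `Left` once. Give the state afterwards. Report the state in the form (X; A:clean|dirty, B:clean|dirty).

(A; A:clean, B:clean)

start: (B; A:clean, B:clean)
[1] after Left: (A; A:clean, B:clean)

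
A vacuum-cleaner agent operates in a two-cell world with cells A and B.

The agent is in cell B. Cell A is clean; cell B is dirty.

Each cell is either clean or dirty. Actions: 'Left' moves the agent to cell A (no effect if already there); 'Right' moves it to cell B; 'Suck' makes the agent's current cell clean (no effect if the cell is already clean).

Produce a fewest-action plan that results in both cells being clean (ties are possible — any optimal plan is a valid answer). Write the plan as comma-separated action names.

[1] after Suck: loc=B A=clean B=clean
min 1: B is dirty, one Suck

Suck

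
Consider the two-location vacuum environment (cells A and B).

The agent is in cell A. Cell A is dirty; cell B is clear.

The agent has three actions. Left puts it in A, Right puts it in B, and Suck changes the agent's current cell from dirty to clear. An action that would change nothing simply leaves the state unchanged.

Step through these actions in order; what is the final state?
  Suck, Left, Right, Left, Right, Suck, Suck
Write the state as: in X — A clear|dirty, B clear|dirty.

Suck (#1): in A — A clear, B clear
Left (#2): in A — A clear, B clear
Right (#3): in B — A clear, B clear
Left (#4): in A — A clear, B clear
Right (#5): in B — A clear, B clear
Suck (#6): in B — A clear, B clear
Suck (#7): in B — A clear, B clear

in B — A clear, B clear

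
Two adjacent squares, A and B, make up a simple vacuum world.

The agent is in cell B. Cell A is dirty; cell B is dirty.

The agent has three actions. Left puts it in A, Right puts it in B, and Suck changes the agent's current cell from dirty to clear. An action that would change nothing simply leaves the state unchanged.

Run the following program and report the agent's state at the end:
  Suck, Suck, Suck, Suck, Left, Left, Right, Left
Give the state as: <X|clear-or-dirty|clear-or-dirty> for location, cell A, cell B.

<A|dirty|clear>

Suck (#1): <B|dirty|clear>
Suck (#2): <B|dirty|clear>
Suck (#3): <B|dirty|clear>
Suck (#4): <B|dirty|clear>
Left (#5): <A|dirty|clear>
Left (#6): <A|dirty|clear>
Right (#7): <B|dirty|clear>
Left (#8): <A|dirty|clear>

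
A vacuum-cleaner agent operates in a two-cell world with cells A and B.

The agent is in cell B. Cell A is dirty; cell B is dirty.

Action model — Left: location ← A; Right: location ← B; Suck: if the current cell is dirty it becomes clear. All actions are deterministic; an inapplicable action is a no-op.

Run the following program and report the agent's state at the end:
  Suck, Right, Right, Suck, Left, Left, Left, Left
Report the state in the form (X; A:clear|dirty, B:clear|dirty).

(A; A:dirty, B:clear)

[1] after Suck: (B; A:dirty, B:clear)
[2] after Right: (B; A:dirty, B:clear)
[3] after Right: (B; A:dirty, B:clear)
[4] after Suck: (B; A:dirty, B:clear)
[5] after Left: (A; A:dirty, B:clear)
[6] after Left: (A; A:dirty, B:clear)
[7] after Left: (A; A:dirty, B:clear)
[8] after Left: (A; A:dirty, B:clear)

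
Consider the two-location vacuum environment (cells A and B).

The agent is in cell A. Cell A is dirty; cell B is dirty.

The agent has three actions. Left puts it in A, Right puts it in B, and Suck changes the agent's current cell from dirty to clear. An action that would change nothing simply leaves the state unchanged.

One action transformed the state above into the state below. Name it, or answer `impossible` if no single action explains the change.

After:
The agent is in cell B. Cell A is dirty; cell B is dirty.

try  Left: in A — A dirty, B dirty
try Right: in B — A dirty, B dirty  ← match
try  Suck: in A — A clear, B dirty

Right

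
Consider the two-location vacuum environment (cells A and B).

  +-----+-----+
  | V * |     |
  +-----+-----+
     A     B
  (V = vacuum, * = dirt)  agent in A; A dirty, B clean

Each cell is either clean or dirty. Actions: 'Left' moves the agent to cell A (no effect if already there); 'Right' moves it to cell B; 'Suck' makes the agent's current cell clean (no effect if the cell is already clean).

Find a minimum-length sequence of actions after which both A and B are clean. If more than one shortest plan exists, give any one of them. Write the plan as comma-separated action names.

Suck

[1] after Suck: loc=A A=clean B=clean
min 1: A is dirty, one Suck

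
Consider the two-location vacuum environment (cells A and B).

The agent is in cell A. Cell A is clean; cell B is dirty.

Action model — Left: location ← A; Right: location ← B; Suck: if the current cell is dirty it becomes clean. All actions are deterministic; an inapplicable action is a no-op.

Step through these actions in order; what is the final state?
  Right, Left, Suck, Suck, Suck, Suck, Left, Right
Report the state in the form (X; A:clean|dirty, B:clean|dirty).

[1] after Right: (B; A:clean, B:dirty)
[2] after Left: (A; A:clean, B:dirty)
[3] after Suck: (A; A:clean, B:dirty)
[4] after Suck: (A; A:clean, B:dirty)
[5] after Suck: (A; A:clean, B:dirty)
[6] after Suck: (A; A:clean, B:dirty)
[7] after Left: (A; A:clean, B:dirty)
[8] after Right: (B; A:clean, B:dirty)

(B; A:clean, B:dirty)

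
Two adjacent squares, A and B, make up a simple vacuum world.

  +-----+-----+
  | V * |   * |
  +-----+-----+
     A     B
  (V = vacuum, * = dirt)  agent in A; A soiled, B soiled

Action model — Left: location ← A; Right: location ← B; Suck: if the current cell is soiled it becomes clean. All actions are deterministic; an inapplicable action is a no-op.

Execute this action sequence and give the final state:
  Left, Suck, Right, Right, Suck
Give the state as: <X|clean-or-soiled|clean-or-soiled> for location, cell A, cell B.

1. Left → <A|soiled|soiled>
2. Suck → <A|clean|soiled>
3. Right → <B|clean|soiled>
4. Right → <B|clean|soiled>
5. Suck → <B|clean|clean>

<B|clean|clean>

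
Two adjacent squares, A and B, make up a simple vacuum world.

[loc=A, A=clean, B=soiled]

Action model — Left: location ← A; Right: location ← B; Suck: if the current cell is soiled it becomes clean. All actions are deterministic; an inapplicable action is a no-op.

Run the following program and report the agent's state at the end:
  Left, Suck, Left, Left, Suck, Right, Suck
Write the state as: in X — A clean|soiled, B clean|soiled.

in B — A clean, B clean

1) do Left; now in A — A clean, B soiled
2) do Suck; now in A — A clean, B soiled
3) do Left; now in A — A clean, B soiled
4) do Left; now in A — A clean, B soiled
5) do Suck; now in A — A clean, B soiled
6) do Right; now in B — A clean, B soiled
7) do Suck; now in B — A clean, B clean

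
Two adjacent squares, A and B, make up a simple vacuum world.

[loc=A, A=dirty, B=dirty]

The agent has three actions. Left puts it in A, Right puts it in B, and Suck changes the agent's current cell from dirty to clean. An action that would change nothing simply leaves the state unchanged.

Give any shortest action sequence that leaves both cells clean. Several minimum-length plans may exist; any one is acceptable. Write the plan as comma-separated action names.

Suck, Right, Suck

step 1/3 (Suck): in A — A clean, B dirty
step 2/3 (Right): in B — A clean, B dirty
step 3/3 (Suck): in B — A clean, B clean
min 3: Suck A + move + Suck B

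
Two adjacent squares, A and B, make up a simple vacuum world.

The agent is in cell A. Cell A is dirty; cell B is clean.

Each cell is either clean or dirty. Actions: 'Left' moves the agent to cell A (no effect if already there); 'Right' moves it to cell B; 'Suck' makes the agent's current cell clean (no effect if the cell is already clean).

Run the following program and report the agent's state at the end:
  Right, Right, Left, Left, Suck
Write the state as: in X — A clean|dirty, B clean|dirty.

1. Right → in B — A dirty, B clean
2. Right → in B — A dirty, B clean
3. Left → in A — A dirty, B clean
4. Left → in A — A dirty, B clean
5. Suck → in A — A clean, B clean

in A — A clean, B clean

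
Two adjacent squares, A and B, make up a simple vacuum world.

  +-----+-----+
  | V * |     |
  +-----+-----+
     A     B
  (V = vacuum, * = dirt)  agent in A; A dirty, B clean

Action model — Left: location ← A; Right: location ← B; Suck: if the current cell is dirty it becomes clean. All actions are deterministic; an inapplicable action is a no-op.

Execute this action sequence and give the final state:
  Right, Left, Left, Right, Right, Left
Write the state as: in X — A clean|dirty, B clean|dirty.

t=1 Right ⇒ in B — A dirty, B clean
t=2 Left ⇒ in A — A dirty, B clean
t=3 Left ⇒ in A — A dirty, B clean
t=4 Right ⇒ in B — A dirty, B clean
t=5 Right ⇒ in B — A dirty, B clean
t=6 Left ⇒ in A — A dirty, B clean

in A — A dirty, B clean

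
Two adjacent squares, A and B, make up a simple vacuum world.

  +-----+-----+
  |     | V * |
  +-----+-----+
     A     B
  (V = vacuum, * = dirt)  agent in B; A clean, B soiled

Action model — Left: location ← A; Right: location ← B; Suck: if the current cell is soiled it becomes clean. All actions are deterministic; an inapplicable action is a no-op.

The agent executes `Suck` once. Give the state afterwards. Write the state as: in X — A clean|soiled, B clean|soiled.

in B — A clean, B clean

start: in B — A clean, B soiled
step 1/1 (Suck): in B — A clean, B clean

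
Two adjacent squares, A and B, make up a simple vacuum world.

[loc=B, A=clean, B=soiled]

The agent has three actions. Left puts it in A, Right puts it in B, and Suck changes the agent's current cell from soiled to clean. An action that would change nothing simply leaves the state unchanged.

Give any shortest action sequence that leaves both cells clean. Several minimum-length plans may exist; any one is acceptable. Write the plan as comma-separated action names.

1) do Suck; now (B; A:clean, B:clean)
min 1: B is soiled, one Suck

Suck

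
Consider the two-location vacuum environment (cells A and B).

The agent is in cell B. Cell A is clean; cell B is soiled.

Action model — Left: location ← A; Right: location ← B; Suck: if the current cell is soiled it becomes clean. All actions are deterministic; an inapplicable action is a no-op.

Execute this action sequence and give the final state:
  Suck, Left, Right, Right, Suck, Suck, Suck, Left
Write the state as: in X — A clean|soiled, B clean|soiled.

in A — A clean, B clean

t=1 Suck ⇒ in B — A clean, B clean
t=2 Left ⇒ in A — A clean, B clean
t=3 Right ⇒ in B — A clean, B clean
t=4 Right ⇒ in B — A clean, B clean
t=5 Suck ⇒ in B — A clean, B clean
t=6 Suck ⇒ in B — A clean, B clean
t=7 Suck ⇒ in B — A clean, B clean
t=8 Left ⇒ in A — A clean, B clean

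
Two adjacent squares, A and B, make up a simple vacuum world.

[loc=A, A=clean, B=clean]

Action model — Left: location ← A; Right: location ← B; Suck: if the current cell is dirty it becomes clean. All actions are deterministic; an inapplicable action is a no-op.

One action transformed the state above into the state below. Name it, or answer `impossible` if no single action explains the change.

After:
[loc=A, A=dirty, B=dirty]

try  Left: loc=A A=clean B=clean
try Right: loc=B A=clean B=clean
try  Suck: loc=A A=clean B=clean
no single action produces the after-state

impossible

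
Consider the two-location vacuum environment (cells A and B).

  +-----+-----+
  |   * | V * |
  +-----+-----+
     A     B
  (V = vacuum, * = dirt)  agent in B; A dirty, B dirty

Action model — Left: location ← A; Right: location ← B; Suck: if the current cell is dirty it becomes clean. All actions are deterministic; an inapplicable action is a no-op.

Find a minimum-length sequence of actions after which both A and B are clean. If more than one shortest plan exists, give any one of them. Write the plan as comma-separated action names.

t=1 Suck ⇒ <B|dirty|clean>
t=2 Left ⇒ <A|dirty|clean>
t=3 Suck ⇒ <A|clean|clean>
min 3: Suck B + move + Suck A

Suck, Left, Suck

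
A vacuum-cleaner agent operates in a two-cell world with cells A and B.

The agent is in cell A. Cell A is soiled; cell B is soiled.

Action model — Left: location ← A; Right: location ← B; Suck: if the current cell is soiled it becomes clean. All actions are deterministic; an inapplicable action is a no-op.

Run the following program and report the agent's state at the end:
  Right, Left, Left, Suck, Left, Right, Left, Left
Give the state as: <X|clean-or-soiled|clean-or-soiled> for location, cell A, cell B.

<A|clean|soiled>

[1] after Right: <B|soiled|soiled>
[2] after Left: <A|soiled|soiled>
[3] after Left: <A|soiled|soiled>
[4] after Suck: <A|clean|soiled>
[5] after Left: <A|clean|soiled>
[6] after Right: <B|clean|soiled>
[7] after Left: <A|clean|soiled>
[8] after Left: <A|clean|soiled>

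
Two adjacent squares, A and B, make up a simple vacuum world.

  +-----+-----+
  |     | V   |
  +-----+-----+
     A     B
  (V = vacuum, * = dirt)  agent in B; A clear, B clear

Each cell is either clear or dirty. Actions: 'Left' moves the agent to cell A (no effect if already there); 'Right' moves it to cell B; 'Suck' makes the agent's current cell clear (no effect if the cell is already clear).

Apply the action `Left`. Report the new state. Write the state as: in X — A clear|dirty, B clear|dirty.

start: in B — A clear, B clear
1) do Left; now in A — A clear, B clear

in A — A clear, B clear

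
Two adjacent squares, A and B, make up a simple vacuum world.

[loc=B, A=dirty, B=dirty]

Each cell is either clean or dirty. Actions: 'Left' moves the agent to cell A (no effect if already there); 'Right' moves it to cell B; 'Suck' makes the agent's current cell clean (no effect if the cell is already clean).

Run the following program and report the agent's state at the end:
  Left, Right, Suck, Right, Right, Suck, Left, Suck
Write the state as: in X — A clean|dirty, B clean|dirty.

t=1 Left ⇒ in A — A dirty, B dirty
t=2 Right ⇒ in B — A dirty, B dirty
t=3 Suck ⇒ in B — A dirty, B clean
t=4 Right ⇒ in B — A dirty, B clean
t=5 Right ⇒ in B — A dirty, B clean
t=6 Suck ⇒ in B — A dirty, B clean
t=7 Left ⇒ in A — A dirty, B clean
t=8 Suck ⇒ in A — A clean, B clean

in A — A clean, B clean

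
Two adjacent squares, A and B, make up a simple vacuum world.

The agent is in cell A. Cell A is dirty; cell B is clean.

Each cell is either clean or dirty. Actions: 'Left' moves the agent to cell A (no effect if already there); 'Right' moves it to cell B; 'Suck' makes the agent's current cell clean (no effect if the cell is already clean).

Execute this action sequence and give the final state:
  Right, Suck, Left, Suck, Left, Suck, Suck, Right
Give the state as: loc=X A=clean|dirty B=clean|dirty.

loc=B A=clean B=clean

t=1 Right ⇒ loc=B A=dirty B=clean
t=2 Suck ⇒ loc=B A=dirty B=clean
t=3 Left ⇒ loc=A A=dirty B=clean
t=4 Suck ⇒ loc=A A=clean B=clean
t=5 Left ⇒ loc=A A=clean B=clean
t=6 Suck ⇒ loc=A A=clean B=clean
t=7 Suck ⇒ loc=A A=clean B=clean
t=8 Right ⇒ loc=B A=clean B=clean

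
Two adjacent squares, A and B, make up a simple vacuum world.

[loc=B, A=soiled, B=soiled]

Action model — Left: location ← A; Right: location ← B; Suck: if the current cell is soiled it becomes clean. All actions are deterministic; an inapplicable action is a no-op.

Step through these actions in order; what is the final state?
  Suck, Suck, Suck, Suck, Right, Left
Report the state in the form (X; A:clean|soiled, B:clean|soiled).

step 1/6 (Suck): (B; A:soiled, B:clean)
step 2/6 (Suck): (B; A:soiled, B:clean)
step 3/6 (Suck): (B; A:soiled, B:clean)
step 4/6 (Suck): (B; A:soiled, B:clean)
step 5/6 (Right): (B; A:soiled, B:clean)
step 6/6 (Left): (A; A:soiled, B:clean)

(A; A:soiled, B:clean)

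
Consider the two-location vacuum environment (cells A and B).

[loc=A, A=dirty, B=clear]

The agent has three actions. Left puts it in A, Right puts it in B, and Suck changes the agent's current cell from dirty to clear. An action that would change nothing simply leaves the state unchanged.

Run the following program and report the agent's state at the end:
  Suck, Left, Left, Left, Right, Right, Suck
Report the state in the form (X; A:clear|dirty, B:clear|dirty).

(B; A:clear, B:clear)

t=1 Suck ⇒ (A; A:clear, B:clear)
t=2 Left ⇒ (A; A:clear, B:clear)
t=3 Left ⇒ (A; A:clear, B:clear)
t=4 Left ⇒ (A; A:clear, B:clear)
t=5 Right ⇒ (B; A:clear, B:clear)
t=6 Right ⇒ (B; A:clear, B:clear)
t=7 Suck ⇒ (B; A:clear, B:clear)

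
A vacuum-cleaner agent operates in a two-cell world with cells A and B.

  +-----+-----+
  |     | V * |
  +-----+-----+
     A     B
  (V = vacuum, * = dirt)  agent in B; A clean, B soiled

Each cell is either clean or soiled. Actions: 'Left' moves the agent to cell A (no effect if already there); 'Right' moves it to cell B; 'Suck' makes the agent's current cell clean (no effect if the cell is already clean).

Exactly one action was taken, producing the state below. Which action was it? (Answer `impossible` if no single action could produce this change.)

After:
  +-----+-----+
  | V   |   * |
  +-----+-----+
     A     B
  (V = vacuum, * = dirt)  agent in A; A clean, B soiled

try  Left: <A|clean|soiled>  ← match
try Right: <B|clean|soiled>
try  Suck: <B|clean|clean>

Left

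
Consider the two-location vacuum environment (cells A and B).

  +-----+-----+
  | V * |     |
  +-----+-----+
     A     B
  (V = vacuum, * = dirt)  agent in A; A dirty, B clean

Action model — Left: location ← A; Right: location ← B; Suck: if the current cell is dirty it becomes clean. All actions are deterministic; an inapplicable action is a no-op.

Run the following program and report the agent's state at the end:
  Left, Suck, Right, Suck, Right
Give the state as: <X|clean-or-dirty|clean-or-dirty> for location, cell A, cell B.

<B|clean|clean>

step 1/5 (Left): <A|dirty|clean>
step 2/5 (Suck): <A|clean|clean>
step 3/5 (Right): <B|clean|clean>
step 4/5 (Suck): <B|clean|clean>
step 5/5 (Right): <B|clean|clean>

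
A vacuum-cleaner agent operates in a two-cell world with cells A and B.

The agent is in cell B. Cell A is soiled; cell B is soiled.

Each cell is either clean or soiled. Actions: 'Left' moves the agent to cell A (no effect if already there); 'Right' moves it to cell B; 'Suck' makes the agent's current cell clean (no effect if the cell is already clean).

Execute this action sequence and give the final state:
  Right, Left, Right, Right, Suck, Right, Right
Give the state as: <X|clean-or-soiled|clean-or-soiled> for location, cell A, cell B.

<B|soiled|clean>

Right (#1): <B|soiled|soiled>
Left (#2): <A|soiled|soiled>
Right (#3): <B|soiled|soiled>
Right (#4): <B|soiled|soiled>
Suck (#5): <B|soiled|clean>
Right (#6): <B|soiled|clean>
Right (#7): <B|soiled|clean>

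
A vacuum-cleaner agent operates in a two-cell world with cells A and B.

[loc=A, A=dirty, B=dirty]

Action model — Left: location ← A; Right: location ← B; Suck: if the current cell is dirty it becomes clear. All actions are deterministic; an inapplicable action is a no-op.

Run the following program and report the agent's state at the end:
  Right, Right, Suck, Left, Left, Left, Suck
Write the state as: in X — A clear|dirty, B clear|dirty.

in A — A clear, B clear

t=1 Right ⇒ in B — A dirty, B dirty
t=2 Right ⇒ in B — A dirty, B dirty
t=3 Suck ⇒ in B — A dirty, B clear
t=4 Left ⇒ in A — A dirty, B clear
t=5 Left ⇒ in A — A dirty, B clear
t=6 Left ⇒ in A — A dirty, B clear
t=7 Suck ⇒ in A — A clear, B clear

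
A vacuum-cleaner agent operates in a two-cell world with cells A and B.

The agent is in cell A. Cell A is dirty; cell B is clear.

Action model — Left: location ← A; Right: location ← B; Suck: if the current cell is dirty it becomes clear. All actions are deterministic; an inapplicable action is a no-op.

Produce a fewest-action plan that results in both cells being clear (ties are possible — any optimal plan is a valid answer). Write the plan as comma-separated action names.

Suck

[1] after Suck: in A — A clear, B clear
min 1: A is dirty, one Suck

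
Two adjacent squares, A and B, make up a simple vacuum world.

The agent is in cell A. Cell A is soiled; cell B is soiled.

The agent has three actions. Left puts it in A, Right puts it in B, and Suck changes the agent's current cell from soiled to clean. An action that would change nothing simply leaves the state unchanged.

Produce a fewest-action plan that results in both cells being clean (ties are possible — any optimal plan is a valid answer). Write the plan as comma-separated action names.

step 1/3 (Suck): <A|clean|soiled>
step 2/3 (Right): <B|clean|soiled>
step 3/3 (Suck): <B|clean|clean>
min 3: Suck A + move + Suck B

Suck, Right, Suck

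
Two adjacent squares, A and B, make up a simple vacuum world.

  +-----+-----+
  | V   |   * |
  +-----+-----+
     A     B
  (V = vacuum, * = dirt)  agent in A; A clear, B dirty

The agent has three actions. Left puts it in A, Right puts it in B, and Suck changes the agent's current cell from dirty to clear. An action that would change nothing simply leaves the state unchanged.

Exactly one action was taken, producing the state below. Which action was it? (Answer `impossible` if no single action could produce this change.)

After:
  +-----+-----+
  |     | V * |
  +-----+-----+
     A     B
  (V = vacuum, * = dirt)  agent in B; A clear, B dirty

Right

try  Left: <A|clear|dirty>
try Right: <B|clear|dirty>  ← match
try  Suck: <A|clear|dirty>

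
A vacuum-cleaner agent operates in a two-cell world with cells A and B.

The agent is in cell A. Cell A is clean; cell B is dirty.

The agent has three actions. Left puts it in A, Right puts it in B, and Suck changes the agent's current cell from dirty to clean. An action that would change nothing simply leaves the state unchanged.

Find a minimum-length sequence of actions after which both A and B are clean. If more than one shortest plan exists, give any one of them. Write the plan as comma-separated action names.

1. Right → (B; A:clean, B:dirty)
2. Suck → (B; A:clean, B:clean)
min 2: go B then Suck

Right, Suck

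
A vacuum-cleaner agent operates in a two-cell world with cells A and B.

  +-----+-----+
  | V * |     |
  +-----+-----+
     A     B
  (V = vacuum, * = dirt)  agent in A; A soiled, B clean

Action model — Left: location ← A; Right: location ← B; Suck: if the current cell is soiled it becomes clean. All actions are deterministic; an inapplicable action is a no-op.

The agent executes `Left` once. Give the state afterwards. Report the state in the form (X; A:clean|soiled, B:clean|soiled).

(A; A:soiled, B:clean)

start: (A; A:soiled, B:clean)
[1] after Left: (A; A:soiled, B:clean)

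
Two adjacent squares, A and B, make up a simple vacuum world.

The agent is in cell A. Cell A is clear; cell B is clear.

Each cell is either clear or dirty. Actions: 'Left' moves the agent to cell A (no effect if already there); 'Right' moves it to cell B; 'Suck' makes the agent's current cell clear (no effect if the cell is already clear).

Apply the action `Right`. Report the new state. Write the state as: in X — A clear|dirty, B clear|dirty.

in B — A clear, B clear

start: in A — A clear, B clear
Right (#1): in B — A clear, B clear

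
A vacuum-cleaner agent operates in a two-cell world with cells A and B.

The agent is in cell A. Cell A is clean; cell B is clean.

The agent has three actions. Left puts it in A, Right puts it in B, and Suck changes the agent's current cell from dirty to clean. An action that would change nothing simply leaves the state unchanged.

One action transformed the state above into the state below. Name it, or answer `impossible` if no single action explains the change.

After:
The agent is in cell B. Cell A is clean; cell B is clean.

try  Left: <A|clean|clean>
try Right: <B|clean|clean>  ← match
try  Suck: <A|clean|clean>

Right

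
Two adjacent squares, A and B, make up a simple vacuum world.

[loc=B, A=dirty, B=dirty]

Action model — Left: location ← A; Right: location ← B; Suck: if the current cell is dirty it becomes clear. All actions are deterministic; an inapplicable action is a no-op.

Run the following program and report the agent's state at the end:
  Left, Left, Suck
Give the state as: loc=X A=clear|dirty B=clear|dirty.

loc=A A=clear B=dirty

t=1 Left ⇒ loc=A A=dirty B=dirty
t=2 Left ⇒ loc=A A=dirty B=dirty
t=3 Suck ⇒ loc=A A=clear B=dirty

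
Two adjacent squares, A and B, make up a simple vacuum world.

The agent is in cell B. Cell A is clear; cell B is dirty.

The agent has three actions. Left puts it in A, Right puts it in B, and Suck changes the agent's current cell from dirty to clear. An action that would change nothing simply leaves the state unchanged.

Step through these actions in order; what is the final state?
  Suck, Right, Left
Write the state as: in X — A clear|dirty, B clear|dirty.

in A — A clear, B clear

step 1/3 (Suck): in B — A clear, B clear
step 2/3 (Right): in B — A clear, B clear
step 3/3 (Left): in A — A clear, B clear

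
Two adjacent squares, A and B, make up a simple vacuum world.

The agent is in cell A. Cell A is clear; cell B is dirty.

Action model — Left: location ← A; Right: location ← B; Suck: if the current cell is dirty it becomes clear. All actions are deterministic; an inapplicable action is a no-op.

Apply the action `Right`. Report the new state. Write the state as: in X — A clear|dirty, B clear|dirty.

start: in A — A clear, B dirty
1) do Right; now in B — A clear, B dirty

in B — A clear, B dirty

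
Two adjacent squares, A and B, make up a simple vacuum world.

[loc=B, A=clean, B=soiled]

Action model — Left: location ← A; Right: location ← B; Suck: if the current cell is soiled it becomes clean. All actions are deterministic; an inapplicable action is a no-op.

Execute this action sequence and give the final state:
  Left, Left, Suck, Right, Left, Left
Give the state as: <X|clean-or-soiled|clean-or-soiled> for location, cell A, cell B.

[1] after Left: <A|clean|soiled>
[2] after Left: <A|clean|soiled>
[3] after Suck: <A|clean|soiled>
[4] after Right: <B|clean|soiled>
[5] after Left: <A|clean|soiled>
[6] after Left: <A|clean|soiled>

<A|clean|soiled>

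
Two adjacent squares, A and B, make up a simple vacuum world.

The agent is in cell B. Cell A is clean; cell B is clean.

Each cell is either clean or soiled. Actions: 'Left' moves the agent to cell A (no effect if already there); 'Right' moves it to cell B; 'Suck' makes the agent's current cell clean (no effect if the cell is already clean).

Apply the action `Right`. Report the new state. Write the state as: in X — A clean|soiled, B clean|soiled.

in B — A clean, B clean

start: in B — A clean, B clean
step 1/1 (Right): in B — A clean, B clean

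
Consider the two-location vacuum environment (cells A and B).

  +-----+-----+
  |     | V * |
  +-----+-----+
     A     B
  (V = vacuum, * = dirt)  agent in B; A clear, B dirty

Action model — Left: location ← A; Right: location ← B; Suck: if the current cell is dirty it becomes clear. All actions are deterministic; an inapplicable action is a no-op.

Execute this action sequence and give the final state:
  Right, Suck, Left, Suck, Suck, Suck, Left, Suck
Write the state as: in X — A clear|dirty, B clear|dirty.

in A — A clear, B clear

Right (#1): in B — A clear, B dirty
Suck (#2): in B — A clear, B clear
Left (#3): in A — A clear, B clear
Suck (#4): in A — A clear, B clear
Suck (#5): in A — A clear, B clear
Suck (#6): in A — A clear, B clear
Left (#7): in A — A clear, B clear
Suck (#8): in A — A clear, B clear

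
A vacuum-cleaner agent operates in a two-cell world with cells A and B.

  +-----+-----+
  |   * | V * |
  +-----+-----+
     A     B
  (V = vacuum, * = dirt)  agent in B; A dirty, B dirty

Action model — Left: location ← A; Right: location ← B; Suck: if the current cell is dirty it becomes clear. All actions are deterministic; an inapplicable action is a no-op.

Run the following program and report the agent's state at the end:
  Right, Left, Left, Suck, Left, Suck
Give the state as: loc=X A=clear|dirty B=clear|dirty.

step 1/6 (Right): loc=B A=dirty B=dirty
step 2/6 (Left): loc=A A=dirty B=dirty
step 3/6 (Left): loc=A A=dirty B=dirty
step 4/6 (Suck): loc=A A=clear B=dirty
step 5/6 (Left): loc=A A=clear B=dirty
step 6/6 (Suck): loc=A A=clear B=dirty

loc=A A=clear B=dirty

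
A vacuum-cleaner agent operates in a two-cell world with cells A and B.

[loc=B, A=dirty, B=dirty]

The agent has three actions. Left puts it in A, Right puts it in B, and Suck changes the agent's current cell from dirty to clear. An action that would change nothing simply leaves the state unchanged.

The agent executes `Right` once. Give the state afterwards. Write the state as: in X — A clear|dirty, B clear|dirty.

start: in B — A dirty, B dirty
[1] after Right: in B — A dirty, B dirty

in B — A dirty, B dirty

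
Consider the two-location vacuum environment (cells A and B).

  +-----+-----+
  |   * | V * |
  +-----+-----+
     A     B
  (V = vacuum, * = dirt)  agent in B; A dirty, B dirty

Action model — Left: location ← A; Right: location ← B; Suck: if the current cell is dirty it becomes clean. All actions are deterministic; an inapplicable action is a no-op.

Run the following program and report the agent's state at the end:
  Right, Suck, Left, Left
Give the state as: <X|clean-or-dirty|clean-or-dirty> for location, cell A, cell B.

<A|dirty|clean>

[1] after Right: <B|dirty|dirty>
[2] after Suck: <B|dirty|clean>
[3] after Left: <A|dirty|clean>
[4] after Left: <A|dirty|clean>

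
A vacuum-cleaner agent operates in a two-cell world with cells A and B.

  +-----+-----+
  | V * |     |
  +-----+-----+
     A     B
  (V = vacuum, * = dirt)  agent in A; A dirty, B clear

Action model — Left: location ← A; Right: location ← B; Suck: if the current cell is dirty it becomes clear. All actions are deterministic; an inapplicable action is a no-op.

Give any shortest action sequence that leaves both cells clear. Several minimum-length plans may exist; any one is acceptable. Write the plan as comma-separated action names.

Suck

[1] after Suck: in A — A clear, B clear
min 1: A is dirty, one Suck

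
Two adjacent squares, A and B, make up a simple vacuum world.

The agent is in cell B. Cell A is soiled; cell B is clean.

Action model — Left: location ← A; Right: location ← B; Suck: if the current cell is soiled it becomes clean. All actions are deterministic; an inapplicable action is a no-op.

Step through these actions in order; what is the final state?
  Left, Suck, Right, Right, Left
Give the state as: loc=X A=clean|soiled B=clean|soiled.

Left (#1): loc=A A=soiled B=clean
Suck (#2): loc=A A=clean B=clean
Right (#3): loc=B A=clean B=clean
Right (#4): loc=B A=clean B=clean
Left (#5): loc=A A=clean B=clean

loc=A A=clean B=clean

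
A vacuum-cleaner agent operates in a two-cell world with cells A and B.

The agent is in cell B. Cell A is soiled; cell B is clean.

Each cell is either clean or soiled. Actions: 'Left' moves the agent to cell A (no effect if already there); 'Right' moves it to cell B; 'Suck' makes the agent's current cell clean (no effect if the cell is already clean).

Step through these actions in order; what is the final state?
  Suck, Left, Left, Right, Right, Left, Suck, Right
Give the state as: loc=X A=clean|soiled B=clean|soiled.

loc=B A=clean B=clean

step 1/8 (Suck): loc=B A=soiled B=clean
step 2/8 (Left): loc=A A=soiled B=clean
step 3/8 (Left): loc=A A=soiled B=clean
step 4/8 (Right): loc=B A=soiled B=clean
step 5/8 (Right): loc=B A=soiled B=clean
step 6/8 (Left): loc=A A=soiled B=clean
step 7/8 (Suck): loc=A A=clean B=clean
step 8/8 (Right): loc=B A=clean B=clean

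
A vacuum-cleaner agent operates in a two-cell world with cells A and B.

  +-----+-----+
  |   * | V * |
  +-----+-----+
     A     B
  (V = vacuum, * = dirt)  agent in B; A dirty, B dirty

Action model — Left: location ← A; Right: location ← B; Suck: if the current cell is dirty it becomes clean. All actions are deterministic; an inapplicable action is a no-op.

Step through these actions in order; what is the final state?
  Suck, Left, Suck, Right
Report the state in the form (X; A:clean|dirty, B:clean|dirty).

(B; A:clean, B:clean)

step 1/4 (Suck): (B; A:dirty, B:clean)
step 2/4 (Left): (A; A:dirty, B:clean)
step 3/4 (Suck): (A; A:clean, B:clean)
step 4/4 (Right): (B; A:clean, B:clean)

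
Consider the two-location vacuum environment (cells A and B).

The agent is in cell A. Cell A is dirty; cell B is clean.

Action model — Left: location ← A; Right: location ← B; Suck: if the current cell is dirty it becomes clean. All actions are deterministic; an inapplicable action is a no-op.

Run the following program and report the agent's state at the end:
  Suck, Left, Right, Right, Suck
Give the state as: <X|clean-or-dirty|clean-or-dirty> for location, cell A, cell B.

<B|clean|clean>

1. Suck → <A|clean|clean>
2. Left → <A|clean|clean>
3. Right → <B|clean|clean>
4. Right → <B|clean|clean>
5. Suck → <B|clean|clean>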